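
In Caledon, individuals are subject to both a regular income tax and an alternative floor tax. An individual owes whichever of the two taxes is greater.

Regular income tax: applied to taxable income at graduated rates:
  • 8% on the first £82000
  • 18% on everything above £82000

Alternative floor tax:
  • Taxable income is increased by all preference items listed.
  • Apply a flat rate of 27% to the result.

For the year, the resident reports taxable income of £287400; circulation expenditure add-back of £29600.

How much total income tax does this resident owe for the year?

£85590

Alternative floor tax:
  Adjusted income: £287400 + £29600 = £317000
  £317000 × 27% = £85590

Regular income tax:
  £82000 × 8% = £6560
  £205400 × 18% = £36972
  → £43532

£85590 > £43532, so the alternative floor tax is the binding amount.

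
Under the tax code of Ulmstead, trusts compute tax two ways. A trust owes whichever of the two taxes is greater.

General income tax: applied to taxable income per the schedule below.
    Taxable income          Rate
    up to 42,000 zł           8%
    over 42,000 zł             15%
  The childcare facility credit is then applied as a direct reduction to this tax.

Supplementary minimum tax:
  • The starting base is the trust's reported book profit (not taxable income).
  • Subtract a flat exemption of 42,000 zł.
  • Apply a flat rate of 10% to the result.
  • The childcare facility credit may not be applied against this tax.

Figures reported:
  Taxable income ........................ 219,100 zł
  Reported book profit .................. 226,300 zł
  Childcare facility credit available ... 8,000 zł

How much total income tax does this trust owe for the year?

21,925 zł

Supplementary minimum tax:
  Base (reported book profit): 226,300 zł
  Less exemption 42,000 zł → base 184,300 zł
  184,300 zł × 10% = 18,430 zł

General income tax:
  42,000 zł × 8% = 3,360 zł
  177,100 zł × 15% = 26,565 zł
  → 29,925 zł
  Less childcare facility credit 8,000 zł → 21,925 zł

21,925 zł > 18,430 zł, so the general income tax governs.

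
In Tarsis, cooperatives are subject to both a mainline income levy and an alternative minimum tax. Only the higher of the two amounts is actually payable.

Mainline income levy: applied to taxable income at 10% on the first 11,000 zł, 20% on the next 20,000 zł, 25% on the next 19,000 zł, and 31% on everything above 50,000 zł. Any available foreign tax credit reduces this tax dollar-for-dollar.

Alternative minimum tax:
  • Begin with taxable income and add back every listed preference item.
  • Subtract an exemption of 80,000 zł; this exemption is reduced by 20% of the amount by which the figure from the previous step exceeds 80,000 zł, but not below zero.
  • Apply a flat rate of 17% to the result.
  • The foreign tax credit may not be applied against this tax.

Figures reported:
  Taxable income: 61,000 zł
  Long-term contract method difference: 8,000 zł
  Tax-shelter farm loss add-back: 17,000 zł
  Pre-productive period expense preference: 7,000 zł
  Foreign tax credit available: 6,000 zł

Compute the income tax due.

7,260 zł

Mainline income levy:
  11,000 zł × 10% = 1,100 zł
  20,000 zł × 20% = 4,000 zł
  19,000 zł × 25% = 4,750 zł
  11,000 zł × 31% = 3,410 zł
  → 13,260 zł
  Less foreign tax credit 6,000 zł → 7,260 zł

Alternative minimum tax:
  Adjusted income: 61,000 zł + 8,000 zł + 17,000 zł + 7,000 zł = 93,000 zł
  Exemption: 80,000 zł − 20% × (93,000 zł − 80,000 zł) = 80,000 zł − 2,600 zł = 77,400 zł
  Base: 93,000 zł − 77,400 zł = 15,600 zł
  15,600 zł × 17% = 2,652 zł

7,260 zł > 2,652 zł, so the mainline income levy governs.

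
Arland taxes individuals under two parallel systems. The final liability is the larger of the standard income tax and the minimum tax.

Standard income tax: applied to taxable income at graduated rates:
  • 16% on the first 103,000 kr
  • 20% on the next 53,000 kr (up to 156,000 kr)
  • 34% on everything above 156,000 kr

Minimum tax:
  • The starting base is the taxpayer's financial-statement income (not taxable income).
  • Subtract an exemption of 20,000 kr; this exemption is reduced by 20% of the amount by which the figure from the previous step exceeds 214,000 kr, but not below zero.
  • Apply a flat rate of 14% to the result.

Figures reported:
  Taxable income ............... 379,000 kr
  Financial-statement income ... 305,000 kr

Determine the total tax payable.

Minimum tax:
  Base (financial-statement income): 305,000 kr
  Exemption: 20,000 kr − 20% × (305,000 kr − 214,000 kr) = 20,000 kr − 18,200 kr = 1,800 kr
  Base: 305,000 kr − 1,800 kr = 303,200 kr
  303,200 kr × 14% = 42,448 kr

Standard income tax:
  103,000 kr × 16% = 16,480 kr
  53,000 kr × 20% = 10,600 kr
  223,000 kr × 34% = 75,820 kr
  → 102,900 kr

102,900 kr > 42,448 kr, so the standard income tax governs.

102,900 kr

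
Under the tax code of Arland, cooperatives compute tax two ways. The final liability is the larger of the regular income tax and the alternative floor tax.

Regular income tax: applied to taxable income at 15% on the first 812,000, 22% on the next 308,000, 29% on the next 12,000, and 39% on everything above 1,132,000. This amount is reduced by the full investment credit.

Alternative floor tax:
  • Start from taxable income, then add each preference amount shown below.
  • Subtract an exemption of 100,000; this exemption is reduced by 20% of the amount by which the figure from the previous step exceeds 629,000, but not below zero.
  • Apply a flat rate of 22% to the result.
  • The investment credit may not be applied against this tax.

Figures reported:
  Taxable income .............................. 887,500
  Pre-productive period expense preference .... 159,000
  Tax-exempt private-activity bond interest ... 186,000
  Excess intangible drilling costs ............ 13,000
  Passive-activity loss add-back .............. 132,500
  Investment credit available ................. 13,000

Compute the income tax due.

303,160

Alternative floor tax:
  Adjusted income: 887,500 + 159,000 + 186,000 + 13,000 + 132,500 = 1,378,000
  Exemption: 20% × (1,378,000 − 629,000) = 149,800 ≥ 100,000, so the exemption is fully phased out
  Base: 1,378,000 − 0 = 1,378,000
  1,378,000 × 22% = 303,160

Regular income tax:
  812,000 × 15% = 121,800
  75,500 × 22% = 16,610
  → 138,410
  Less investment credit 13,000 → 125,410

303,160 > 125,410, so the alternative floor tax is the binding amount.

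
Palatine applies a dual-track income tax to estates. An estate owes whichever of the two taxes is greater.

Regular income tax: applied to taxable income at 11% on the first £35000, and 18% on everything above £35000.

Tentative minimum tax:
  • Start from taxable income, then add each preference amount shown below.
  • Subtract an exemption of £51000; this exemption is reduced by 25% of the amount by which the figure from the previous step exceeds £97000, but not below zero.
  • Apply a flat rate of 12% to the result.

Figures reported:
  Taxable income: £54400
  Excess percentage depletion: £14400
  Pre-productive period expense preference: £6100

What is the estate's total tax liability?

Tentative minimum tax:
  Adjusted income: £54400 + £14400 + £6100 = £74900
  Exemption: £74900 ≤ £97000, so full £51000 applies
  Base: £74900 − £51000 = £23900
  £23900 × 12% = £2868

Regular income tax:
  £35000 × 11% = £3850
  £19400 × 18% = £3492
  → £7342

£7342 > £2868, so the regular income tax governs.

£7342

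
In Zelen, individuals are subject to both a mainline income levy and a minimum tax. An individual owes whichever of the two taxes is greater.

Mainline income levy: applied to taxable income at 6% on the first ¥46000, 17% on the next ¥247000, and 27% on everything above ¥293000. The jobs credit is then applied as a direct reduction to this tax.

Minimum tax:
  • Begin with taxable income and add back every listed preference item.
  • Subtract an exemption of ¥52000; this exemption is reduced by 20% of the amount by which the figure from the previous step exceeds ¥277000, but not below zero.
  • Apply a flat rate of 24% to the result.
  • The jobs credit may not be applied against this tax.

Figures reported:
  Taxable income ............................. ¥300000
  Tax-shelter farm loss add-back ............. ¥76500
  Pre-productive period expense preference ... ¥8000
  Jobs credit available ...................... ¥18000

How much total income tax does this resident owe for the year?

Minimum tax:
  Adjusted income: ¥300000 + ¥76500 + ¥8000 = ¥384500
  Exemption: ¥52000 − 20% × (¥384500 − ¥277000) = ¥52000 − ¥21500 = ¥30500
  Base: ¥384500 − ¥30500 = ¥354000
  ¥354000 × 24% = ¥84960

Mainline income levy:
  ¥46000 × 6% = ¥2760
  ¥247000 × 17% = ¥41990
  ¥7000 × 27% = ¥1890
  → ¥46640
  Less jobs credit ¥18000 → ¥28640

¥84960 > ¥28640, so the minimum tax is the binding amount.

¥84960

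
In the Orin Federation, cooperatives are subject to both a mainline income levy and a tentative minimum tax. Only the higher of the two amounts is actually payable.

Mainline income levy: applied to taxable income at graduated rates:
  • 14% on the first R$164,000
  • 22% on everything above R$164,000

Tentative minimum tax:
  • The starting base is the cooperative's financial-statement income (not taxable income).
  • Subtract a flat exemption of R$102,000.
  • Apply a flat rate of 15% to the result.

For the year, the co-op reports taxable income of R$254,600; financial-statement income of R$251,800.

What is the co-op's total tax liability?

Mainline income levy:
  R$164,000 × 14% = R$22,960
  R$90,600 × 22% = R$19,932
  → R$42,892

Tentative minimum tax:
  Base (financial-statement income): R$251,800
  Less exemption R$102,000 → base R$149,800
  R$149,800 × 15% = R$22,470

R$42,892 > R$22,470, so the mainline income levy governs.

R$42,892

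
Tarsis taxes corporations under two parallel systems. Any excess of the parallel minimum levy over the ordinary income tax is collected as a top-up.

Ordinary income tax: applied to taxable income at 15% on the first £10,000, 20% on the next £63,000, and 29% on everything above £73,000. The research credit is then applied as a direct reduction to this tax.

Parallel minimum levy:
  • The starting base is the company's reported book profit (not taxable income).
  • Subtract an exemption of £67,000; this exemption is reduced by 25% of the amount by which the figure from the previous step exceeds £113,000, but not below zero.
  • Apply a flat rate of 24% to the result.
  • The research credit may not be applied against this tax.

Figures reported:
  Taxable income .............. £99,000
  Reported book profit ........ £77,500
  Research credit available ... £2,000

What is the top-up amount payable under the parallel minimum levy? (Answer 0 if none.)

£0

Parallel minimum levy:
  Base (reported book profit): £77,500
  Exemption: £77,500 ≤ £113,000, so full £67,000 applies
  Base: £77,500 − £67,000 = £10,500
  £10,500 × 24% = £2,520

Ordinary income tax:
  £10,000 × 15% = £1,500
  £63,000 × 20% = £12,600
  £26,000 × 29% = £7,540
  → £21,640
  Less research credit £2,000 → £19,640

£2,520 ≤ £19,640, so no add-on is due.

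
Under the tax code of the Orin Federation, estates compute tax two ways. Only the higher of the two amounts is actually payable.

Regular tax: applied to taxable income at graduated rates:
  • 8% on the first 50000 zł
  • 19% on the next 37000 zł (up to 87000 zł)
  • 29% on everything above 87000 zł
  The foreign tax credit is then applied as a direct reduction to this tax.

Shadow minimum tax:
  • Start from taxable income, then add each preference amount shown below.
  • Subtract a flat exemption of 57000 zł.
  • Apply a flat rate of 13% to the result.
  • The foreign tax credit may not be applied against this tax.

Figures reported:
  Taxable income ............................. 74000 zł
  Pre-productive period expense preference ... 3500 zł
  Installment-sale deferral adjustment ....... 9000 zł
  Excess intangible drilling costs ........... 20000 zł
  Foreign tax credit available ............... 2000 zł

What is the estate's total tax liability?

Regular tax:
  50000 zł × 8% = 4000 zł
  24000 zł × 19% = 4560 zł
  → 8560 zł
  Less foreign tax credit 2000 zł → 6560 zł

Shadow minimum tax:
  Adjusted income: 74000 zł + 3500 zł + 9000 zł + 20000 zł = 106500 zł
  Less exemption 57000 zł → base 49500 zł
  49500 zł × 13% = 6435 zł

6560 zł > 6435 zł, so the regular tax governs.

6560 zł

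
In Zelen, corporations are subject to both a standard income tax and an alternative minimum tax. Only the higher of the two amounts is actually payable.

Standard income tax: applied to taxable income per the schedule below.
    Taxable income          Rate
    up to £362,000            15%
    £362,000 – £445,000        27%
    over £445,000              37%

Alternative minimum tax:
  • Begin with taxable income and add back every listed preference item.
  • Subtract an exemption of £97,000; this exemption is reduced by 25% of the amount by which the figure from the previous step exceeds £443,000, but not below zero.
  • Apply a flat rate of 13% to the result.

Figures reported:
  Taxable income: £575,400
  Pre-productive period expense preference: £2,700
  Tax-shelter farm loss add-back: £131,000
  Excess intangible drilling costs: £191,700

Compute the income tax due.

Alternative minimum tax:
  Adjusted income: £575,400 + £2,700 + £131,000 + £191,700 = £900,800
  Exemption: 25% × (£900,800 − £443,000) = £114,450 ≥ £97,000, so the exemption is fully phased out
  Base: £900,800 − £0 = £900,800
  £900,800 × 13% = £117,104

Standard income tax:
  £362,000 × 15% = £54,300
  £83,000 × 27% = £22,410
  £130,400 × 37% = £48,248
  → £124,958

£124,958 > £117,104, so the standard income tax governs.

£124,958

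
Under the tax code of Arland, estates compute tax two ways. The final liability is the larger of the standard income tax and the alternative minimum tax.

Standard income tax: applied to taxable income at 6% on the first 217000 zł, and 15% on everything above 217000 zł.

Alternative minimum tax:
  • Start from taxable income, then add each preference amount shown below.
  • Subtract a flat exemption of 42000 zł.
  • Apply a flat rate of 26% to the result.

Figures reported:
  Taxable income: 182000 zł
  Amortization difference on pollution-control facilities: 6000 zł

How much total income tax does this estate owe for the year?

37960 zł

Alternative minimum tax:
  Adjusted income: 182000 zł + 6000 zł = 188000 zł
  Less exemption 42000 zł → base 146000 zł
  146000 zł × 26% = 37960 zł

Standard income tax:
  182000 zł × 6% = 10920 zł

37960 zł > 10920 zł, so the alternative minimum tax is the binding amount.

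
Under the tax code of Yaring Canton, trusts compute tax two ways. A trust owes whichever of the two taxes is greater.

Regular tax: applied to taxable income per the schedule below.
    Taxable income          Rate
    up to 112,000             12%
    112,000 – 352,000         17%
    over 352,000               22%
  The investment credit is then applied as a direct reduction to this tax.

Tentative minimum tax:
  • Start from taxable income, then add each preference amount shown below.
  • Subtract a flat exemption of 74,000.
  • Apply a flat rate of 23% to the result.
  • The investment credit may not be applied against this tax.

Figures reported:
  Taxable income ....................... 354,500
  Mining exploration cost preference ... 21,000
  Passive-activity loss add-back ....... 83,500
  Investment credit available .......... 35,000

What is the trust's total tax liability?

88,550

Regular tax:
  112,000 × 12% = 13,440
  240,000 × 17% = 40,800
  2,500 × 22% = 550
  → 54,790
  Less investment credit 35,000 → 19,790

Tentative minimum tax:
  Adjusted income: 354,500 + 21,000 + 83,500 = 459,000
  Less exemption 74,000 → base 385,000
  385,000 × 23% = 88,550

88,550 > 19,790, so the tentative minimum tax is the binding amount.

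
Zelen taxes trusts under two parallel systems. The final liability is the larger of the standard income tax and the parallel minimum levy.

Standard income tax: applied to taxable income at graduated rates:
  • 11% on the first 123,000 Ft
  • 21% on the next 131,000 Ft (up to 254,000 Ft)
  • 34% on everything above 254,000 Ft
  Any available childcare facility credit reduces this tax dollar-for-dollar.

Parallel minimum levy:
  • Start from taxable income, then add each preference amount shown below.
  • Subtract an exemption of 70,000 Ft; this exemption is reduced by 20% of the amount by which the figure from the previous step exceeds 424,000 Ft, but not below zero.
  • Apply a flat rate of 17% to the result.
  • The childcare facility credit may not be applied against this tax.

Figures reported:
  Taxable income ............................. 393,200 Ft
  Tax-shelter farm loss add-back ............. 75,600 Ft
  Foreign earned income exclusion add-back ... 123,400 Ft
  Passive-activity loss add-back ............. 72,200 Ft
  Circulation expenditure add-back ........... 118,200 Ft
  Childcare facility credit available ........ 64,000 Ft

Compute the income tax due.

133,042 Ft

Standard income tax:
  123,000 Ft × 11% = 13,530 Ft
  131,000 Ft × 21% = 27,510 Ft
  139,200 Ft × 34% = 47,328 Ft
  → 88,368 Ft
  Less childcare facility credit 64,000 Ft → 24,368 Ft

Parallel minimum levy:
  Adjusted income: 393,200 Ft + 75,600 Ft + 123,400 Ft + 72,200 Ft + 118,200 Ft = 782,600 Ft
  Exemption: 20% × (782,600 Ft − 424,000 Ft) = 71,720 Ft ≥ 70,000 Ft, so the exemption is fully phased out
  Base: 782,600 Ft − 0 Ft = 782,600 Ft
  782,600 Ft × 17% = 133,042 Ft

133,042 Ft > 24,368 Ft, so the parallel minimum levy is the binding amount.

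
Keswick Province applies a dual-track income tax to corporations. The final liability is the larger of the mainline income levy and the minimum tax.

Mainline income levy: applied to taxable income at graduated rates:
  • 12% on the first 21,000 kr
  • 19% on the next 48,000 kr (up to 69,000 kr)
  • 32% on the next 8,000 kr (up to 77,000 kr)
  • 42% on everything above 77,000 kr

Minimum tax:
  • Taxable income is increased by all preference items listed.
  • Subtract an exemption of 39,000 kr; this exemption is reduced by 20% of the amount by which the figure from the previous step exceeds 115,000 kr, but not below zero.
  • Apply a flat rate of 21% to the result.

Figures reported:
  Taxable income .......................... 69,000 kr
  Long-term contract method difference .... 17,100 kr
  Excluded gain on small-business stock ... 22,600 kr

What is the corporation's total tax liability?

Mainline income levy:
  21,000 kr × 12% = 2,520 kr
  48,000 kr × 19% = 9,120 kr
  → 11,640 kr

Minimum tax:
  Adjusted income: 69,000 kr + 17,100 kr + 22,600 kr = 108,700 kr
  Exemption: 108,700 kr ≤ 115,000 kr, so full 39,000 kr applies
  Base: 108,700 kr − 39,000 kr = 69,700 kr
  69,700 kr × 21% = 14,637 kr

14,637 kr > 11,640 kr, so the minimum tax is the binding amount.

14,637 kr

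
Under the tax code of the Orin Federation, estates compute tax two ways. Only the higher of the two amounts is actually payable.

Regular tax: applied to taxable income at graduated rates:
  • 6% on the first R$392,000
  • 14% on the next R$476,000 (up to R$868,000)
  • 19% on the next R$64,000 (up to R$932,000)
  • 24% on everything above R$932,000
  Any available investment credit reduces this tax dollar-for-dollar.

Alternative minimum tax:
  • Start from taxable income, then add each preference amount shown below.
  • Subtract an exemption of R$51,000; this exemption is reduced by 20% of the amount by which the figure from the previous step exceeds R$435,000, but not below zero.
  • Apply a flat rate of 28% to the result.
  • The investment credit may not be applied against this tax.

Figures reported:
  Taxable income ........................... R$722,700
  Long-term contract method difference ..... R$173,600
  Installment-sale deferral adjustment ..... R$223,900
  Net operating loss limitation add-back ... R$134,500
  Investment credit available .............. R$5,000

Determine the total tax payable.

R$351,316

Alternative minimum tax:
  Adjusted income: R$722,700 + R$173,600 + R$223,900 + R$134,500 = R$1,254,700
  Exemption: 20% × (R$1,254,700 − R$435,000) = R$163,940 ≥ R$51,000, so the exemption is fully phased out
  Base: R$1,254,700 − R$0 = R$1,254,700
  R$1,254,700 × 28% = R$351,316

Regular tax:
  R$392,000 × 6% = R$23,520
  R$330,700 × 14% = R$46,298
  → R$69,818
  Less investment credit R$5,000 → R$64,818

R$351,316 > R$64,818, so the alternative minimum tax is the binding amount.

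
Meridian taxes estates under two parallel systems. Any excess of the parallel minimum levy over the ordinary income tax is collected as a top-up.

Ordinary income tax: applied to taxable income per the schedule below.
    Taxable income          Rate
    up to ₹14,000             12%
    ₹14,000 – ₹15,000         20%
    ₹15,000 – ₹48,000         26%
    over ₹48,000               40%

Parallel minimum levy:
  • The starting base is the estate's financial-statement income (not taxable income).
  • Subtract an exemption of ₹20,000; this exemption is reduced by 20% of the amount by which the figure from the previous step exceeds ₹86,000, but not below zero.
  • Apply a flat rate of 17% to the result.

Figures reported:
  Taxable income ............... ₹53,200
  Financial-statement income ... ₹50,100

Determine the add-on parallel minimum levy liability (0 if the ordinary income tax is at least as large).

₹0

Parallel minimum levy:
  Base (financial-statement income): ₹50,100
  Exemption: ₹50,100 ≤ ₹86,000, so full ₹20,000 applies
  Base: ₹50,100 − ₹20,000 = ₹30,100
  ₹30,100 × 17% = ₹5,117

Ordinary income tax:
  ₹14,000 × 12% = ₹1,680
  ₹1,000 × 20% = ₹200
  ₹33,000 × 26% = ₹8,580
  ₹5,200 × 40% = ₹2,080
  → ₹12,540

₹5,117 ≤ ₹12,540, so no add-on is due.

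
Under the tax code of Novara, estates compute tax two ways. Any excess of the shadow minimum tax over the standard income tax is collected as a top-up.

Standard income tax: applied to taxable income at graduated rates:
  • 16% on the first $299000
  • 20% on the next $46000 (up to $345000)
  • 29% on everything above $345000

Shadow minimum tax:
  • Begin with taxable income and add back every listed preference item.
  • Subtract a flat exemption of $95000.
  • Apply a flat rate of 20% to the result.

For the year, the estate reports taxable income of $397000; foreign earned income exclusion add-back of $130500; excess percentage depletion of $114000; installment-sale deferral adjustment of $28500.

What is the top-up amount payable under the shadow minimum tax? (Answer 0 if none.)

Standard income tax:
  $299000 × 16% = $47840
  $46000 × 20% = $9200
  $52000 × 29% = $15080
  → $72120

Shadow minimum tax:
  Adjusted income: $397000 + $130500 + $114000 + $28500 = $670000
  Less exemption $95000 → base $575000
  $575000 × 20% = $115000

Excess of shadow minimum tax over standard income tax: $115000 − $72120 = $42880.

$42880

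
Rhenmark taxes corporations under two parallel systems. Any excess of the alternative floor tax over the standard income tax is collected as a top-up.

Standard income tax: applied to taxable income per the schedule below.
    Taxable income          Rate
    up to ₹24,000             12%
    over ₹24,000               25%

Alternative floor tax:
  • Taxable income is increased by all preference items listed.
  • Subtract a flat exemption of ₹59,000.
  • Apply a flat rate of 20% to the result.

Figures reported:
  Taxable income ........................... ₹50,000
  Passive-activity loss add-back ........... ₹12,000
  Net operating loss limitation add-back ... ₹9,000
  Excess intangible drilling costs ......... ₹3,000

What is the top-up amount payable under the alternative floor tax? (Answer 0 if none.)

₹0

Alternative floor tax:
  Adjusted income: ₹50,000 + ₹12,000 + ₹9,000 + ₹3,000 = ₹74,000
  Less exemption ₹59,000 → base ₹15,000
  ₹15,000 × 20% = ₹3,000

Standard income tax:
  ₹24,000 × 12% = ₹2,880
  ₹26,000 × 25% = ₹6,500
  → ₹9,380

₹3,000 ≤ ₹9,380, so no add-on is due.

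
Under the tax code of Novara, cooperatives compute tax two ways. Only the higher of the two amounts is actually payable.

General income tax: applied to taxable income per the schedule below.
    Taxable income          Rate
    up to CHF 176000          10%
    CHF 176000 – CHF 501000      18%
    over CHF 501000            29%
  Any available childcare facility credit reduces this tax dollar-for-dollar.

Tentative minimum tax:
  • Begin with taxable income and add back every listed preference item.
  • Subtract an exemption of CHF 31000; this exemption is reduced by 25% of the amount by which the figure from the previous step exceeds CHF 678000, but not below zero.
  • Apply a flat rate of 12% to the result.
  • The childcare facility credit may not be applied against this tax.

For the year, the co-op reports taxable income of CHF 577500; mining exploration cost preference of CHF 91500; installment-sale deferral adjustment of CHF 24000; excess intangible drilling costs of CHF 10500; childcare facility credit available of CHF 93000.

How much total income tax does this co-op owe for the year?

Tentative minimum tax:
  Adjusted income: CHF 577500 + CHF 91500 + CHF 24000 + CHF 10500 = CHF 703500
  Exemption: CHF 31000 − 25% × (CHF 703500 − CHF 678000) = CHF 31000 − CHF 6375 = CHF 24625
  Base: CHF 703500 − CHF 24625 = CHF 678875
  CHF 678875 × 12% = CHF 81465

General income tax:
  CHF 176000 × 10% = CHF 17600
  CHF 325000 × 18% = CHF 58500
  CHF 76500 × 29% = CHF 22185
  → CHF 98285
  Less childcare facility credit CHF 93000 → CHF 5285

CHF 81465 > CHF 5285, so the tentative minimum tax is the binding amount.

CHF 81465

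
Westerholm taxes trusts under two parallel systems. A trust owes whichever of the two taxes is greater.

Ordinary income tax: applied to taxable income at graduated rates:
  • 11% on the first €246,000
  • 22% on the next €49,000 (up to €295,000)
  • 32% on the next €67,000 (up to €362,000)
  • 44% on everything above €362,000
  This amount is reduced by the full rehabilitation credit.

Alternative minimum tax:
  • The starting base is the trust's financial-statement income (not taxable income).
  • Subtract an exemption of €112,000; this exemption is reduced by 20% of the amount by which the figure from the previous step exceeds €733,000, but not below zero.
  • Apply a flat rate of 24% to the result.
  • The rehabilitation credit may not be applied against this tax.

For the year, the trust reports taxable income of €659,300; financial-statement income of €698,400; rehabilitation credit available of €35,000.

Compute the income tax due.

Alternative minimum tax:
  Base (financial-statement income): €698,400
  Exemption: €698,400 ≤ €733,000, so full €112,000 applies
  Base: €698,400 − €112,000 = €586,400
  €586,400 × 24% = €140,736

Ordinary income tax:
  €246,000 × 11% = €27,060
  €49,000 × 22% = €10,780
  €67,000 × 32% = €21,440
  €297,300 × 44% = €130,812
  → €190,092
  Less rehabilitation credit €35,000 → €155,092

€155,092 > €140,736, so the ordinary income tax governs.

€155,092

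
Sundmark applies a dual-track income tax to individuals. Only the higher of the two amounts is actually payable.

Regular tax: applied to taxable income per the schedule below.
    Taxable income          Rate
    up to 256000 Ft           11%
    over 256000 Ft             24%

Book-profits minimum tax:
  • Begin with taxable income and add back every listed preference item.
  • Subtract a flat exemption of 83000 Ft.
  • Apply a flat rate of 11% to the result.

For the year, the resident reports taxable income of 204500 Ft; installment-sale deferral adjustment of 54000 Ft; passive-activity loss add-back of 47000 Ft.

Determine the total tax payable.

24475 Ft

Regular tax:
  204500 Ft × 11% = 22495 Ft

Book-profits minimum tax:
  Adjusted income: 204500 Ft + 54000 Ft + 47000 Ft = 305500 Ft
  Less exemption 83000 Ft → base 222500 Ft
  222500 Ft × 11% = 24475 Ft

24475 Ft > 22495 Ft, so the book-profits minimum tax is the binding amount.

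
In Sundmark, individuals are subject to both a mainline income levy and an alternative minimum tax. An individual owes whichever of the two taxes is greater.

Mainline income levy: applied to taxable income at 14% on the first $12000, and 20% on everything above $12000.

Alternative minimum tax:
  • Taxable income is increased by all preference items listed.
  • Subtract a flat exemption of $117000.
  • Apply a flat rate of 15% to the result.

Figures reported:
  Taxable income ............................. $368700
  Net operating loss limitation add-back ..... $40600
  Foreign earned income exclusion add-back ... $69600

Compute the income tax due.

$73020

Mainline income levy:
  $12000 × 14% = $1680
  $356700 × 20% = $71340
  → $73020

Alternative minimum tax:
  Adjusted income: $368700 + $40600 + $69600 = $478900
  Less exemption $117000 → base $361900
  $361900 × 15% = $54285

$73020 > $54285, so the mainline income levy governs.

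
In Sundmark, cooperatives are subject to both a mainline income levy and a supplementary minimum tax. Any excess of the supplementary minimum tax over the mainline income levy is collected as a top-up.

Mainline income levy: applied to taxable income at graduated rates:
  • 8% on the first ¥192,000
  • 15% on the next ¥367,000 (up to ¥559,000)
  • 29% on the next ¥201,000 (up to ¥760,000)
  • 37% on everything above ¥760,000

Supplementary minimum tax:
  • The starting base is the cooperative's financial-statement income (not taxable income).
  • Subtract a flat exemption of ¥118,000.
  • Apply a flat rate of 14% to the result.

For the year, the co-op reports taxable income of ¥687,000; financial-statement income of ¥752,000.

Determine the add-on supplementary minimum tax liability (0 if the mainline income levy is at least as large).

¥0

Mainline income levy:
  ¥192,000 × 8% = ¥15,360
  ¥367,000 × 15% = ¥55,050
  ¥128,000 × 29% = ¥37,120
  → ¥107,530

Supplementary minimum tax:
  Base (financial-statement income): ¥752,000
  Less exemption ¥118,000 → base ¥634,000
  ¥634,000 × 14% = ¥88,760

¥88,760 ≤ ¥107,530, so no add-on is due.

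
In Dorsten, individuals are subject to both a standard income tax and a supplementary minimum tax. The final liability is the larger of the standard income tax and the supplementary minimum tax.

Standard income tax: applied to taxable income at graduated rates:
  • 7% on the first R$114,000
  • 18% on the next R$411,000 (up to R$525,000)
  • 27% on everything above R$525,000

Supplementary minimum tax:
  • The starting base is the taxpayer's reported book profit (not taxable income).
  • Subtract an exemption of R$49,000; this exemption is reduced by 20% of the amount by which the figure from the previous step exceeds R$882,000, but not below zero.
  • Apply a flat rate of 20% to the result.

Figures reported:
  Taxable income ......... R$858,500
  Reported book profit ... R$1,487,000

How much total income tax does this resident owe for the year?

R$297,400

Standard income tax:
  R$114,000 × 7% = R$7,980
  R$411,000 × 18% = R$73,980
  R$333,500 × 27% = R$90,045
  → R$172,005

Supplementary minimum tax:
  Base (reported book profit): R$1,487,000
  Exemption: 20% × (R$1,487,000 − R$882,000) = R$121,000 ≥ R$49,000, so the exemption is fully phased out
  Base: R$1,487,000 − R$0 = R$1,487,000
  R$1,487,000 × 20% = R$297,400

R$297,400 > R$172,005, so the supplementary minimum tax is the binding amount.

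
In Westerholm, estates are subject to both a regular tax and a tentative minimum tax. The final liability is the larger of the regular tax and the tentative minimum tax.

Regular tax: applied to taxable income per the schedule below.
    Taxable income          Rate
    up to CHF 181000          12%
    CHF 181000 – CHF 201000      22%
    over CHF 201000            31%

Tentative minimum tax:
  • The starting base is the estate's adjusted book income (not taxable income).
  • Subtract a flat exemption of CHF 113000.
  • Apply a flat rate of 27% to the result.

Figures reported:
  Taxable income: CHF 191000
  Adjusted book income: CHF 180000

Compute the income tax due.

CHF 23920

Regular tax:
  CHF 181000 × 12% = CHF 21720
  CHF 10000 × 22% = CHF 2200
  → CHF 23920

Tentative minimum tax:
  Base (adjusted book income): CHF 180000
  Less exemption CHF 113000 → base CHF 67000
  CHF 67000 × 27% = CHF 18090

CHF 23920 > CHF 18090, so the regular tax governs.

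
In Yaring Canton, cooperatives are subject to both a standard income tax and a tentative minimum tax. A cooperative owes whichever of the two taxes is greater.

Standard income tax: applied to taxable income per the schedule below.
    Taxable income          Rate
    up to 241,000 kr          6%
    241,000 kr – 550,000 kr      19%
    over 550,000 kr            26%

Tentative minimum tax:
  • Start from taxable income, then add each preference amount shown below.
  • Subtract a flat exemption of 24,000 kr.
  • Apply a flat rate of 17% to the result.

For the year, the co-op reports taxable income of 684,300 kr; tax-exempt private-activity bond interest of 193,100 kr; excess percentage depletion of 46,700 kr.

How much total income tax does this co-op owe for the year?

153,017 kr

Tentative minimum tax:
  Adjusted income: 684,300 kr + 193,100 kr + 46,700 kr = 924,100 kr
  Less exemption 24,000 kr → base 900,100 kr
  900,100 kr × 17% = 153,017 kr

Standard income tax:
  241,000 kr × 6% = 14,460 kr
  309,000 kr × 19% = 58,710 kr
  134,300 kr × 26% = 34,918 kr
  → 108,088 kr

153,017 kr > 108,088 kr, so the tentative minimum tax is the binding amount.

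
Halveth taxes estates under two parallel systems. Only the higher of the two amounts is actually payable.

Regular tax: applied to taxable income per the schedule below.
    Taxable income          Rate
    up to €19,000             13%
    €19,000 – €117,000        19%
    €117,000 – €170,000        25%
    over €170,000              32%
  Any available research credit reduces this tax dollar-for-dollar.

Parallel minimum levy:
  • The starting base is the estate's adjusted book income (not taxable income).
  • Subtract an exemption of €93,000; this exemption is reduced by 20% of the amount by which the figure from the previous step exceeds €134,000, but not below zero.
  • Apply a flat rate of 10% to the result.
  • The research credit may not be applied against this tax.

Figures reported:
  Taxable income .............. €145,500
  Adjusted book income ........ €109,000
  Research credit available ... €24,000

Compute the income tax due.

€4,215

Parallel minimum levy:
  Base (adjusted book income): €109,000
  Exemption: €109,000 ≤ €134,000, so full €93,000 applies
  Base: €109,000 − €93,000 = €16,000
  €16,000 × 10% = €1,600

Regular tax:
  €19,000 × 13% = €2,470
  €98,000 × 19% = €18,620
  €28,500 × 25% = €7,125
  → €28,215
  Less research credit €24,000 → €4,215

€4,215 > €1,600, so the regular tax governs.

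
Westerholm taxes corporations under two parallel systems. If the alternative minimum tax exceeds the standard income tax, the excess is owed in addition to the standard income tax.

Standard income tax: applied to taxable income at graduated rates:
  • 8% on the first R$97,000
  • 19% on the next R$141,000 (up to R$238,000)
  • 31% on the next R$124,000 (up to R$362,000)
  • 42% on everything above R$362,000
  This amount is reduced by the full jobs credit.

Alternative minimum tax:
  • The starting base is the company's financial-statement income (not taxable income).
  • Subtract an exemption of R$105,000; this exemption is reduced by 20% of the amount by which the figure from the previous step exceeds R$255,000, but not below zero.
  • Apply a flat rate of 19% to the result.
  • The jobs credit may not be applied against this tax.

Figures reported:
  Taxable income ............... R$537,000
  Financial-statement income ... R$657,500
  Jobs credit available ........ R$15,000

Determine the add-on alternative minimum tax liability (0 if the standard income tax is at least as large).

Alternative minimum tax:
  Base (financial-statement income): R$657,500
  Exemption: R$105,000 − 20% × (R$657,500 − R$255,000) = R$105,000 − R$80,500 = R$24,500
  Base: R$657,500 − R$24,500 = R$633,000
  R$633,000 × 19% = R$120,270

Standard income tax:
  R$97,000 × 8% = R$7,760
  R$141,000 × 19% = R$26,790
  R$124,000 × 31% = R$38,440
  R$175,000 × 42% = R$73,500
  → R$146,490
  Less jobs credit R$15,000 → R$131,490

R$120,270 ≤ R$131,490, so no add-on is due.

R$0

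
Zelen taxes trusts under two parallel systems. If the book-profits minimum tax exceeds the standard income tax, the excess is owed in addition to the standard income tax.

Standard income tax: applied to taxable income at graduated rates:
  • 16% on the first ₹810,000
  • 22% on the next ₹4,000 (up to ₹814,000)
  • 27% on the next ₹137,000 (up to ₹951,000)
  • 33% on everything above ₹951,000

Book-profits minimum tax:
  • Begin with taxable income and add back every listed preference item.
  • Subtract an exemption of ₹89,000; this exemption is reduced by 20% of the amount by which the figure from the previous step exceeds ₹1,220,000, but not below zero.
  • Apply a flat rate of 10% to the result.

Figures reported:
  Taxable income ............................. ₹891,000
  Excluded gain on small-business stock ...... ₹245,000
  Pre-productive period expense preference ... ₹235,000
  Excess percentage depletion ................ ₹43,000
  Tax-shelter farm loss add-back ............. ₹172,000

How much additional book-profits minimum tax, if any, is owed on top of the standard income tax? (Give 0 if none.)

₹5,750

Standard income tax:
  ₹810,000 × 16% = ₹129,600
  ₹4,000 × 22% = ₹880
  ₹77,000 × 27% = ₹20,790
  → ₹151,270

Book-profits minimum tax:
  Adjusted income: ₹891,000 + ₹245,000 + ₹235,000 + ₹43,000 + ₹172,000 = ₹1,586,000
  Exemption: ₹89,000 − 20% × (₹1,586,000 − ₹1,220,000) = ₹89,000 − ₹73,200 = ₹15,800
  Base: ₹1,586,000 − ₹15,800 = ₹1,570,200
  ₹1,570,200 × 10% = ₹157,020

Excess of book-profits minimum tax over standard income tax: ₹157,020 − ₹151,270 = ₹5,750.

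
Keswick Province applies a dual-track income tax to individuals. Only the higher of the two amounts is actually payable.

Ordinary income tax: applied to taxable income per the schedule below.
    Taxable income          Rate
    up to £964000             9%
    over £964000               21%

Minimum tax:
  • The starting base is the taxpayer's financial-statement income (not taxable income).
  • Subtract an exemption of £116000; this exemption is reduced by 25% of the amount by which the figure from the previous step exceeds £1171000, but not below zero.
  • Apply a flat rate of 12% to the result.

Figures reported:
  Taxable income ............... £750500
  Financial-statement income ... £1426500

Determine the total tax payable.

Minimum tax:
  Base (financial-statement income): £1426500
  Exemption: £116000 − 25% × (£1426500 − £1171000) = £116000 − £63875 = £52125
  Base: £1426500 − £52125 = £1374375
  £1374375 × 12% = £164925

Ordinary income tax:
  £750500 × 9% = £67545

£164925 > £67545, so the minimum tax is the binding amount.

£164925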